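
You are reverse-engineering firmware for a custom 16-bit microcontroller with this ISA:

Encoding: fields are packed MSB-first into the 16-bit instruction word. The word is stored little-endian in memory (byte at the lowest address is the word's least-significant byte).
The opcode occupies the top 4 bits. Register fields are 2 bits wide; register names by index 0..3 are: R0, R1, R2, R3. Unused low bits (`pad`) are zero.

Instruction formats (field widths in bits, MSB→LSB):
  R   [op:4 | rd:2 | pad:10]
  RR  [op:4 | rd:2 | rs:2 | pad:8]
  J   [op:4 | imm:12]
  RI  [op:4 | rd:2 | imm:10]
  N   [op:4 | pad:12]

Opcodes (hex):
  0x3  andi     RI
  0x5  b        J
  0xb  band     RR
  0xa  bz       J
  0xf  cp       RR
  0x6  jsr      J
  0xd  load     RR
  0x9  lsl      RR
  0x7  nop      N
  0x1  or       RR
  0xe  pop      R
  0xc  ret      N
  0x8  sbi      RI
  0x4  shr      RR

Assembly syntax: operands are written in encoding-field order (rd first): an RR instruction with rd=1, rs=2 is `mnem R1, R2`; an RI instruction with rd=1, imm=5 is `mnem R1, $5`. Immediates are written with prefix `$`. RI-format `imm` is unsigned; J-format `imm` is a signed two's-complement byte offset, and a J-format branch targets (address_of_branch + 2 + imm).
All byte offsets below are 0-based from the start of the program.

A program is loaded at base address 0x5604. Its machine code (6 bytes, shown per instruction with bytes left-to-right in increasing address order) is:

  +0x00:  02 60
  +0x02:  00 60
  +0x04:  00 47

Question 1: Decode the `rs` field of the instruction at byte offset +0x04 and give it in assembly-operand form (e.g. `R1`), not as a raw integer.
R3

@+04  little-endian(00 47) = 0x4700
  op=0x4700>>12=0x4 ⇒ shr (RR)
  rd: (w>>10)&0x3=0x1 → R1
  rs: (w>>8)&0x3=0x3 → R3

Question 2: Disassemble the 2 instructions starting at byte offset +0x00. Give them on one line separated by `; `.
jsr $2; jsr $0

off 0x00: read 02 60 as little → 0x6002
  op=0x6002>>12=0x6 ⇒ jsr (J)
  imm: (w>>0)&0xfff=0x2 → $2
off 0x02: read 00 60 as little → 0x6000
  op=0x6000>>12=0x6 ⇒ jsr (J)
  imm: (w>>0)&0xfff=0x0 → $0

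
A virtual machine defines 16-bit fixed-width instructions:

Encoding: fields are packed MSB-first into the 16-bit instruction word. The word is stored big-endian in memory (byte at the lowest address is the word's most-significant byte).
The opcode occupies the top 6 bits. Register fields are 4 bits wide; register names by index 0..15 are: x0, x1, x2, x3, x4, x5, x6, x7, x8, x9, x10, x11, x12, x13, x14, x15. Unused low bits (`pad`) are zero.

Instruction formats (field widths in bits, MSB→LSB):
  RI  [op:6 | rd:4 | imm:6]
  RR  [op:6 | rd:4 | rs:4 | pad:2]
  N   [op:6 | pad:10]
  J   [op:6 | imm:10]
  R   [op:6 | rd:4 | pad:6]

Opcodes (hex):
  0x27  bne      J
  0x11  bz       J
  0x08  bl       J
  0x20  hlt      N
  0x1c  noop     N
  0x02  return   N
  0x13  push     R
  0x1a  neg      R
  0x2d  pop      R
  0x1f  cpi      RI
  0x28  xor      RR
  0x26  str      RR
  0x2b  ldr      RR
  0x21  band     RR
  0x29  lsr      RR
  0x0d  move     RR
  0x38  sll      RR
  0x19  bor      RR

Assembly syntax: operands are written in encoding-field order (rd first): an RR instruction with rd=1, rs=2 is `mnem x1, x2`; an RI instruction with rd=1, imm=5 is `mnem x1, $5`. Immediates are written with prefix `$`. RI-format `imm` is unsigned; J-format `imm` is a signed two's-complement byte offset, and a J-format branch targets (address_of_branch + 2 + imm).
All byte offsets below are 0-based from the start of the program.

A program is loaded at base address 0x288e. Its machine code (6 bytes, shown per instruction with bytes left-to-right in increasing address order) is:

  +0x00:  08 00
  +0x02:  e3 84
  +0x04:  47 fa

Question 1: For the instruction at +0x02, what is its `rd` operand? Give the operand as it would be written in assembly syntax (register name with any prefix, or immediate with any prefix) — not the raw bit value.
[02] e3 84 → 0xe384
  top 6b → 0x38 → sll [RR]
  rd: (w>>6)&0xf=0xe → x14
  rs: (w>>2)&0xf=0x1 → x1

x14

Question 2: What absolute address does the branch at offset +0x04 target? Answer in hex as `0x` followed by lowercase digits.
off 0x04: read 47 fa as big → 0x47fa
  opcode bits[15:10]=0x11: bz/J
  [9:0] imm=1018 (s10→-6) = $-6
  target = base 0x288e + off 0x04 + 2 + imm -6 = 0x288e

0x288e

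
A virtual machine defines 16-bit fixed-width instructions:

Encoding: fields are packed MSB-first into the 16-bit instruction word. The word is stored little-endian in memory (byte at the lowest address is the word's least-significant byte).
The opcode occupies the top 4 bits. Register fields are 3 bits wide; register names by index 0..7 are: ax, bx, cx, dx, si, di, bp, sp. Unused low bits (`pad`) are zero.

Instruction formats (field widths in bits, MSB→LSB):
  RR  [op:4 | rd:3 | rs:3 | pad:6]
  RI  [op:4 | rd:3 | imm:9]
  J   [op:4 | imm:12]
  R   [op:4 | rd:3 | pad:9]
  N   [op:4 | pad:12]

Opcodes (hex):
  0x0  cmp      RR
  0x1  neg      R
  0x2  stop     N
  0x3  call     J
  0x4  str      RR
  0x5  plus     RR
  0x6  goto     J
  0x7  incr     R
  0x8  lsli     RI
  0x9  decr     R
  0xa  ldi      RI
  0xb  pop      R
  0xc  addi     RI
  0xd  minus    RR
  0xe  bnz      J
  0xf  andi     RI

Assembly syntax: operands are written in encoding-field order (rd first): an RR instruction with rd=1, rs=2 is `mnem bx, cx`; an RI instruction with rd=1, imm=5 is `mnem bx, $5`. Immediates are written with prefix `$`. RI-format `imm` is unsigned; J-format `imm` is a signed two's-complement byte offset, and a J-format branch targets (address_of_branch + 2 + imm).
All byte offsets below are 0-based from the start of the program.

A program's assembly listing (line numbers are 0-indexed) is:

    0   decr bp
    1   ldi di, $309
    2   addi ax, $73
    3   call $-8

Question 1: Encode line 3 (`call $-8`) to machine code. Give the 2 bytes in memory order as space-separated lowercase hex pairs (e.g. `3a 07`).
L3: call op=0x3:4|imm=-8:12 ⇒ 0x3ff8 ⇒ little f8 3f

f8 3f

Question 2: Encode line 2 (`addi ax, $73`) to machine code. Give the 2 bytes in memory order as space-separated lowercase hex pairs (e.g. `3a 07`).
L2: addi op=0xc:4|rd=0:3|imm=73:9 ⇒ 0xc049 ⇒ little 49 c0

49 c0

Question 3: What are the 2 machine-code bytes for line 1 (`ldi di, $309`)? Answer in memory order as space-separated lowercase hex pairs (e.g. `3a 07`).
35 ab

L1: ldi op=0xa:4|rd=5:3|imm=309:9 ⇒ 0xab35 ⇒ little 35 ab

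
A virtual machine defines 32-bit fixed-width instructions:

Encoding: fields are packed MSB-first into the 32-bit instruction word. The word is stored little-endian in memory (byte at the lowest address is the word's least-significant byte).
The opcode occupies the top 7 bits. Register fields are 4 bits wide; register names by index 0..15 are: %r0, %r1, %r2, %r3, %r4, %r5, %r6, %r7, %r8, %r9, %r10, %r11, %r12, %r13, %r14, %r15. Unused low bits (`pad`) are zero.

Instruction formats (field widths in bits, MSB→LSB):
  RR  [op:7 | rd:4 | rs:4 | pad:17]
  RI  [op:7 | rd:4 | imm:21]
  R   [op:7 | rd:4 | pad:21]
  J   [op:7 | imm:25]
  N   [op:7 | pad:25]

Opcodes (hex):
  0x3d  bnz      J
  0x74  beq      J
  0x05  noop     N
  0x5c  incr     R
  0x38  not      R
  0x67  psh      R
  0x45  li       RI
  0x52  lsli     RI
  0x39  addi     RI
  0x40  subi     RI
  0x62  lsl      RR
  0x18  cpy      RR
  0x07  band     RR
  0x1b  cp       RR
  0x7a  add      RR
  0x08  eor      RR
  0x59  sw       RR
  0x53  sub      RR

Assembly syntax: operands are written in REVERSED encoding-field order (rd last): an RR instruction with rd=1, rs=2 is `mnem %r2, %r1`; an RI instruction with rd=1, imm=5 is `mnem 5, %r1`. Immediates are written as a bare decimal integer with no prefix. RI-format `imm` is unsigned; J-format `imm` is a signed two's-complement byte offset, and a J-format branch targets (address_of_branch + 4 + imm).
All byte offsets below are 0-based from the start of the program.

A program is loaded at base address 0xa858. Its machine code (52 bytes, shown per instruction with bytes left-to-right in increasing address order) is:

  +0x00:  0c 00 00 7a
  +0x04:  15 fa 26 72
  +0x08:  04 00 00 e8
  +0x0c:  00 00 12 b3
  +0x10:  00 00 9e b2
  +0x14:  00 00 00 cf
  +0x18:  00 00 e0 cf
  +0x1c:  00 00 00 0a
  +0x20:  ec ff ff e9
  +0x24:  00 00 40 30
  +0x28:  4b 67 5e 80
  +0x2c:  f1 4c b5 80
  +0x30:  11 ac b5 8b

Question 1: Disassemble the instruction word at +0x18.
+0x18: 00 00 e0 cf ⇒ word 0xcfe00000 (little)
  top 7b → 0x67 → psh [R]
  rd@[24:21]=0xf ⇒ %r15

psh %r15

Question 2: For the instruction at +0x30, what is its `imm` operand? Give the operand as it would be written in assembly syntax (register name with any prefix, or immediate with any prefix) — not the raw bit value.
off 0x30: read 11 ac b5 8b as little → 0x8bb5ac11
  opcode bits[31:25]=0x45: li/RI
  rd@[24:21]=0xd ⇒ %r13
  imm@[20:0]=0x15ac11 ⇒ 1420305

1420305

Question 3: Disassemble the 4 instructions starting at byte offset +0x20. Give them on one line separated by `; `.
beq -20; cpy %r0, %r2; subi 1992523, %r2; subi 1395953, %r5

+0x20: ec ff ff e9 ⇒ word 0xe9ffffec (little)
  op=0xe9ffffec>>25=0x74 ⇒ beq (J)
  [24:0] imm=33554412 (s25→-20) = -20
+0x24: 00 00 40 30 ⇒ word 0x30400000 (little)
  op=0x30400000>>25=0x18 ⇒ cpy (RR)
  [24:21] rd=2 = %r2
  [20:17] rs=0 = %r0
+0x28: 4b 67 5e 80 ⇒ word 0x805e674b (little)
  op=0x805e674b>>25=0x40 ⇒ subi (RI)
  [24:21] rd=2 = %r2
  [20:0] imm=1992523 = 1992523
+0x2c: f1 4c b5 80 ⇒ word 0x80b54cf1 (little)
  op=0x80b54cf1>>25=0x40 ⇒ subi (RI)
  [24:21] rd=5 = %r5
  [20:0] imm=1395953 = 1395953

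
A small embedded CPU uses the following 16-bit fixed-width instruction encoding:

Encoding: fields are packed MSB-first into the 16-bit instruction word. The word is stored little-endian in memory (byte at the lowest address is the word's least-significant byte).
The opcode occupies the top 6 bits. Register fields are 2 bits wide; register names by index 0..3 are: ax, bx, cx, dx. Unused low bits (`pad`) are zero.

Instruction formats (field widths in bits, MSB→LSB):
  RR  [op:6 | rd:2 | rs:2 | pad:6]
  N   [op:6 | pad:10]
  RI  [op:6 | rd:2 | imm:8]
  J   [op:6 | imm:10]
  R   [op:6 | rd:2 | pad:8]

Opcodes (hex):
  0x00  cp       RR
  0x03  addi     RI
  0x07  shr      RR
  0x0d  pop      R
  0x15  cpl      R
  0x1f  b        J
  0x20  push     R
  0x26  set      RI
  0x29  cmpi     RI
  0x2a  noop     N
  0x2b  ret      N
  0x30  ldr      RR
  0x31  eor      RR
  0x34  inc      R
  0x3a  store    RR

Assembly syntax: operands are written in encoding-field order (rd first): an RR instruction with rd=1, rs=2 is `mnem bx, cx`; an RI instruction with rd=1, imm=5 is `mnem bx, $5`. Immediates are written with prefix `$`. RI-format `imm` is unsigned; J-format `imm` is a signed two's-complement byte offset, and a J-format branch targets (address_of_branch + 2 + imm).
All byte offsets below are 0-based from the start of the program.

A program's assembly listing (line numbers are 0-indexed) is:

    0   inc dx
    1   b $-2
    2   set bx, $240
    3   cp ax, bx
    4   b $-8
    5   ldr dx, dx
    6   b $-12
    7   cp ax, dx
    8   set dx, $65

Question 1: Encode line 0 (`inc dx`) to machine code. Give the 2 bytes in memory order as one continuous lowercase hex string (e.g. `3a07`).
00d3

0. inc fields op=0x34:6|rd=3:2|pad=0:8 → word d300h → 00 d3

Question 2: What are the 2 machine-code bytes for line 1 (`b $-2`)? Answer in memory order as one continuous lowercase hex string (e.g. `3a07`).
fe7f

1. b fields op=0x1f:6|imm=-2:10 → word 7ffeh → fe 7f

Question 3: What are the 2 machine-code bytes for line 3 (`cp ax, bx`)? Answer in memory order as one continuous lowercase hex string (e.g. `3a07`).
4000

line 3 (cp): pack op=0x0:6|rd=0:2|rs=1:2|pad=0:6 = 0x0040; little→ 40 00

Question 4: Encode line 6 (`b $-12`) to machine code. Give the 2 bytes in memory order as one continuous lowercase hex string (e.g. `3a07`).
f47f

L6: b op=0x1f:6|imm=-12:10 ⇒ 0x7ff4 ⇒ little f4 7f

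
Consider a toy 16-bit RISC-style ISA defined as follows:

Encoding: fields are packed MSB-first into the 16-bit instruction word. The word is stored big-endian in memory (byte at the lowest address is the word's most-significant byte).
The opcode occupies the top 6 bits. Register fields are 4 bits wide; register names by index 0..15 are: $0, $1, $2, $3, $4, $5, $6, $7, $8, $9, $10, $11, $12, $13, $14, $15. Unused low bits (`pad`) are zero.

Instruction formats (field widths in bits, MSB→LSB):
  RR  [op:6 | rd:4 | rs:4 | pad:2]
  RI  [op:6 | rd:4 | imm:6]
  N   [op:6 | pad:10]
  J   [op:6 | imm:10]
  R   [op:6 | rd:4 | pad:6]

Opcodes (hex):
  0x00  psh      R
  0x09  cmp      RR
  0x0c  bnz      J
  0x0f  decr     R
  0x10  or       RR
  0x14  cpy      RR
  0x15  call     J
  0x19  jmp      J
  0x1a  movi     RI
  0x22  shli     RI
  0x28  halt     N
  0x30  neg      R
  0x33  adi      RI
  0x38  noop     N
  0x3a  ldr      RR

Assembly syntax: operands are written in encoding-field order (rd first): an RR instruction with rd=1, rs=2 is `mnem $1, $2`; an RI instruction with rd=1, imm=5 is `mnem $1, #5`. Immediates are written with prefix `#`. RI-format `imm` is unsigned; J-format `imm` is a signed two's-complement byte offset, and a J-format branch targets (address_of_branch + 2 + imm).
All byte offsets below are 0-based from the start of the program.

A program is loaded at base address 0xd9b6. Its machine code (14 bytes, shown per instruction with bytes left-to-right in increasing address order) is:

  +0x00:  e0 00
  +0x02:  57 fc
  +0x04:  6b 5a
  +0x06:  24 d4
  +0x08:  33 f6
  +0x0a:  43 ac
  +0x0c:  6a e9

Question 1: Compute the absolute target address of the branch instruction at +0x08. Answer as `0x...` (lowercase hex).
off 0x08: read 33 f6 as big → 0x33f6
  top 6b → 0xc → bnz [J]
  imm@[9:0]=0x3f6 (s10→-10) ⇒ #-10
  target = base 0xd9b6 + off 0x08 + 2 + imm -10 = 0xd9b6

0xd9b6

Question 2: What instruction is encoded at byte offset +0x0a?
[0a] 43 ac → 0x43ac
  opcode bits[15:10]=0x10: or/RR
  rd@[9:6]=0xe ⇒ $14
  rs@[5:2]=0xb ⇒ $11

or $14, $11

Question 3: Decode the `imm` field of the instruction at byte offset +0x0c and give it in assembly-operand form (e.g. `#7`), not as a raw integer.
off 0x0c: read 6a e9 as big → 0x6ae9
  opcode bits[15:10]=0x1a: movi/RI
  rd: (w>>6)&0xf=0xb → $11
  imm: (w>>0)&0x3f=0x29 → #41

#41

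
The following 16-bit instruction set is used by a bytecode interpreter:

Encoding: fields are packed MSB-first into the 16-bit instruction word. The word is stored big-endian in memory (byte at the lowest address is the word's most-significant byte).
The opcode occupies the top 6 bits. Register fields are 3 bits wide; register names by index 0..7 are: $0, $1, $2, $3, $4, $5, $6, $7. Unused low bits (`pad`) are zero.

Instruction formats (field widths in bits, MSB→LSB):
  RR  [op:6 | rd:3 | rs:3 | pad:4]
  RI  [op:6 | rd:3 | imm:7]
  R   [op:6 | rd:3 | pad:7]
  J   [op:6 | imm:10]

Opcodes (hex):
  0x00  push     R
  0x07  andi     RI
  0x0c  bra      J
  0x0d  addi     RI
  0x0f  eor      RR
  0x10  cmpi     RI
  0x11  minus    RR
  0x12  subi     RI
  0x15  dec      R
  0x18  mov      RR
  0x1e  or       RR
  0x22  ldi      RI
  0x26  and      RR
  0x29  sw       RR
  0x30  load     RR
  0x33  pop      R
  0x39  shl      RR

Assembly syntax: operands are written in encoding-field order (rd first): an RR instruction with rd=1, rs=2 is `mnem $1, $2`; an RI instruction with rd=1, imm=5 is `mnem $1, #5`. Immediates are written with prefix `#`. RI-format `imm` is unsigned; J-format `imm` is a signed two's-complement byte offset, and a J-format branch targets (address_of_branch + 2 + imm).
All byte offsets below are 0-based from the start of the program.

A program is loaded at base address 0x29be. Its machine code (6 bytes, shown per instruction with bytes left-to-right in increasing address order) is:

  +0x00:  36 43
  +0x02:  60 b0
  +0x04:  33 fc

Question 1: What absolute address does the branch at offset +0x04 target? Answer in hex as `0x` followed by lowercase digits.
0x29c0

+0x04: 33 fc ⇒ word 0x33fc (big)
  op=0x33fc>>10=0xc ⇒ bra (J)
  imm@[9:0]=0x3fc (s10→-4) ⇒ #-4
  target = base 0x29be + off 0x04 + 2 + imm -4 = 0x29c0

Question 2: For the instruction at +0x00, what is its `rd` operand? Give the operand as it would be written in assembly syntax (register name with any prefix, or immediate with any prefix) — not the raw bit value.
@+00  big-endian(36 43) = 0x3643
  op=0x3643>>10=0xd ⇒ addi (RI)
  rd: (w>>7)&0x7=0x4 → $4
  imm: (w>>0)&0x7f=0x43 → #67

$4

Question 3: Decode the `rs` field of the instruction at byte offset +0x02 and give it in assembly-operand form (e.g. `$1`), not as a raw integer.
$3

+0x02: 60 b0 ⇒ word 0x60b0 (big)
  op=0x60b0>>10=0x18 ⇒ mov (RR)
  rd: (w>>7)&0x7=0x1 → $1
  rs: (w>>4)&0x7=0x3 → $3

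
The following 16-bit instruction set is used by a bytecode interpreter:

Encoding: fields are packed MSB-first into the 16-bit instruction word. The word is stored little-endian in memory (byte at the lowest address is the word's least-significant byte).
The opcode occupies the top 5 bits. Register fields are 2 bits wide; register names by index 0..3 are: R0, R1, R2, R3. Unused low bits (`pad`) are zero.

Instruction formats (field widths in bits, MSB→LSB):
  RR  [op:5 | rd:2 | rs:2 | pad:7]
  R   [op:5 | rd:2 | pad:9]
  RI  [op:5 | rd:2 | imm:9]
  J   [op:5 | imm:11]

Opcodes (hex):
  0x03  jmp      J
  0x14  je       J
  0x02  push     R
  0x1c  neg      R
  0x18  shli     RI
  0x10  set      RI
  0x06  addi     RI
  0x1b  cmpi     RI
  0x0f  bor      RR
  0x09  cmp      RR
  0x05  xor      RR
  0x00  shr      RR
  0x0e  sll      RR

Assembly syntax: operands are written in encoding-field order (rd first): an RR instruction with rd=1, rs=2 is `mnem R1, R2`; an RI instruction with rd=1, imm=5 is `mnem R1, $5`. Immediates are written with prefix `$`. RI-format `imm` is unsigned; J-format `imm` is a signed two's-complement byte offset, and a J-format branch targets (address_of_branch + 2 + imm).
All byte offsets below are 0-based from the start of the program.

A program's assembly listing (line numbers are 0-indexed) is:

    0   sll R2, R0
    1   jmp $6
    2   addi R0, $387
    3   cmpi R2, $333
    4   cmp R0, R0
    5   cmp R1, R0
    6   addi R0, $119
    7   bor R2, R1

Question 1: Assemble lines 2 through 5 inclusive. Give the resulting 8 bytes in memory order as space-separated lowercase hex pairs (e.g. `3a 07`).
line 2 (addi): pack op=0x6:5|rd=0:2|imm=387:9 = 0x3183; little→ 83 31
line 3 (cmpi): pack op=0x1b:5|rd=2:2|imm=333:9 = 0xdd4d; little→ 4d dd
line 4 (cmp): pack op=0x9:5|rd=0:2|rs=0:2|pad=0:7 = 0x4800; little→ 00 48
line 5 (cmp): pack op=0x9:5|rd=1:2|rs=0:2|pad=0:7 = 0x4a00; little→ 00 4a

83 31 4d dd 00 48 00 4a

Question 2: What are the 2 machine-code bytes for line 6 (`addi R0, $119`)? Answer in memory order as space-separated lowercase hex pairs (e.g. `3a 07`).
6. addi fields op=0x6:5|rd=0:2|imm=119:9 → word 3077h → 77 30

77 30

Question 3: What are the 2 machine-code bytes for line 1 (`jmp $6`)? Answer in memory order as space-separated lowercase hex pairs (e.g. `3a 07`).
06 18

1. jmp fields op=0x3:5|imm=6:11 → word 1806h → 06 18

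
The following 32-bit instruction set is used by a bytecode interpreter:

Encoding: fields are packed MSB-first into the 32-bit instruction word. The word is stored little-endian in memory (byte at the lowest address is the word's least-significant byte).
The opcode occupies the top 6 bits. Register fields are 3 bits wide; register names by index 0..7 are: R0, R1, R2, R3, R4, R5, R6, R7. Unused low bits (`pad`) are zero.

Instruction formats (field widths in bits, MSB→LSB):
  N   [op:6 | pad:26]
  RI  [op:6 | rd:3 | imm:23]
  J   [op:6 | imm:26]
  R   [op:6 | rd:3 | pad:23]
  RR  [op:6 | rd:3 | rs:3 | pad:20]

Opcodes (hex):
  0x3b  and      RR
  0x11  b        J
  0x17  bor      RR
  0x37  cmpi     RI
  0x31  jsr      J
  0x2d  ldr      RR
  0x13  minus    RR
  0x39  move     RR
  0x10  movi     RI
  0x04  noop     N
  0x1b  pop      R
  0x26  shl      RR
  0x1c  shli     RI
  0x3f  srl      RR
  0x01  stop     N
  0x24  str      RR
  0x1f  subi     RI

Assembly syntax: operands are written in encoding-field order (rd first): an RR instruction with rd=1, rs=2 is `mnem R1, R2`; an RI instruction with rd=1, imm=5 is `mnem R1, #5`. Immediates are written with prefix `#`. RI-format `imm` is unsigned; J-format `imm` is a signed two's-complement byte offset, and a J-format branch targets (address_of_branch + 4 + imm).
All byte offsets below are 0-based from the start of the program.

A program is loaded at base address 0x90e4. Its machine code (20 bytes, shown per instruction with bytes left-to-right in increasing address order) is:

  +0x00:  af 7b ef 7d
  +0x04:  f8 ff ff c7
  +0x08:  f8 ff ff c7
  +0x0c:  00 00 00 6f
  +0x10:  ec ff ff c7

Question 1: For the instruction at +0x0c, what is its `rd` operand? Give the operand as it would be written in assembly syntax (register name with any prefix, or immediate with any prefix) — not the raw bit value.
R6

@+0c  little-endian(00 00 00 6f) = 0x6f000000
  op=0x6f000000>>26=0x1b ⇒ pop (R)
  rd@[25:23]=0x6 ⇒ R6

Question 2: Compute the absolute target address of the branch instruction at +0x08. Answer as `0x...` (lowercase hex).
0x90e8

[08] f8 ff ff c7 → 0xc7fffff8
  op=0xc7fffff8>>26=0x31 ⇒ jsr (J)
  imm: (w>>0)&0x3ffffff=0x3fffff8 (s26→-8) → #-8
  target = base 0x90e4 + off 0x08 + 4 + imm -8 = 0x90e8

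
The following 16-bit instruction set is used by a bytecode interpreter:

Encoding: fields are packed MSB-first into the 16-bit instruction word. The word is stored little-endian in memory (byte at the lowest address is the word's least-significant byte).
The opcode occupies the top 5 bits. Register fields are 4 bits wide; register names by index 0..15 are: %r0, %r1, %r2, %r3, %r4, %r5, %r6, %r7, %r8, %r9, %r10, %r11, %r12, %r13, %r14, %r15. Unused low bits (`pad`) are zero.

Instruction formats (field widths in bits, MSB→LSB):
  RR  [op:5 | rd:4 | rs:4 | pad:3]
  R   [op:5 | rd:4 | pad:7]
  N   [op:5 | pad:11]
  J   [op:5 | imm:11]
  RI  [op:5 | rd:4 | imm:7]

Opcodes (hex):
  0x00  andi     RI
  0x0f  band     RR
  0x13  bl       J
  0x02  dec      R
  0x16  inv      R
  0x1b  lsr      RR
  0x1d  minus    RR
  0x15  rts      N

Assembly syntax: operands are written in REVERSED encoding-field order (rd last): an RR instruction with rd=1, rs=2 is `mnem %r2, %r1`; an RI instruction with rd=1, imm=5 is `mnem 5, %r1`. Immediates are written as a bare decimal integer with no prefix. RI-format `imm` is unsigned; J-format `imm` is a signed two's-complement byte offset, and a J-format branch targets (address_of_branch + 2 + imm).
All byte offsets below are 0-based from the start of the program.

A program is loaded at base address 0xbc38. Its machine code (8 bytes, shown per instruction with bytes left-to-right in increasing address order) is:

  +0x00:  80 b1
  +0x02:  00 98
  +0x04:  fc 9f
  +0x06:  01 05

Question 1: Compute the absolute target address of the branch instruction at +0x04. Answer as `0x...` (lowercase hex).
0xbc3a

+0x04: fc 9f ⇒ word 0x9ffc (little)
  op=0x9ffc>>11=0x13 ⇒ bl (J)
  imm@[10:0]=0x7fc (s11→-4) ⇒ -4
  target = base 0xbc38 + off 0x04 + 2 + imm -4 = 0xbc3a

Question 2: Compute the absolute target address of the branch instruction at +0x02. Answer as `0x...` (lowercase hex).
0xbc3c

+0x02: 00 98 ⇒ word 0x9800 (little)
  op=0x9800>>11=0x13 ⇒ bl (J)
  [10:0] imm=0 = 0
  target = base 0xbc38 + off 0x02 + 2 + imm 0 = 0xbc3c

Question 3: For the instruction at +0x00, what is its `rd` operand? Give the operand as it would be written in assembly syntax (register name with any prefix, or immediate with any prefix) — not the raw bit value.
[00] 80 b1 → 0xb180
  op=0xb180>>11=0x16 ⇒ inv (R)
  [10:7] rd=3 = %r3

%r3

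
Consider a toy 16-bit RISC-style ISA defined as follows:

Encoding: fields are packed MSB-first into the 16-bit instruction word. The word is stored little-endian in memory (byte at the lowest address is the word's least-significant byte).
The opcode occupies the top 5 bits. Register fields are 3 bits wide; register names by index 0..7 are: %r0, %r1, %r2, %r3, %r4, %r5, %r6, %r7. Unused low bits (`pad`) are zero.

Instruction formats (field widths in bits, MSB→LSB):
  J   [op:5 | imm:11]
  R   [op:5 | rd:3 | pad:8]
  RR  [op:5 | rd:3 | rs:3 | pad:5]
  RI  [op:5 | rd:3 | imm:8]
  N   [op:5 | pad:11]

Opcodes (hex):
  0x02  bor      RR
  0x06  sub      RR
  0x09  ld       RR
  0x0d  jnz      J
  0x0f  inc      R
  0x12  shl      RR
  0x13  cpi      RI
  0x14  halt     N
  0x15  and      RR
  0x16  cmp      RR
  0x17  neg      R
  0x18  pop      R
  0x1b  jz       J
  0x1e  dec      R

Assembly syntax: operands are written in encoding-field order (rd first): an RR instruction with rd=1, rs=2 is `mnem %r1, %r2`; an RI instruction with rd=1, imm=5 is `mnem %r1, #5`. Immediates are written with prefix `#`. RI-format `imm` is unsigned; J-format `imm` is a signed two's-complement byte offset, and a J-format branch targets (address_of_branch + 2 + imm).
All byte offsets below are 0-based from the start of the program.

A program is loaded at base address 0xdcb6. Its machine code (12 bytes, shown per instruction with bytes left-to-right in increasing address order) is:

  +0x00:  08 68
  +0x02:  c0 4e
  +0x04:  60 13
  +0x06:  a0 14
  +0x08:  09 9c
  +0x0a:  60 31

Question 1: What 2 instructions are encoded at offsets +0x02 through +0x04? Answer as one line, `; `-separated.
ld %r6, %r6; bor %r3, %r3

off 0x02: read c0 4e as little → 0x4ec0
  opcode bits[15:11]=0x9: ld/RR
  rd: (w>>8)&0x7=0x6 → %r6
  rs: (w>>5)&0x7=0x6 → %r6
off 0x04: read 60 13 as little → 0x1360
  opcode bits[15:11]=0x2: bor/RR
  rd: (w>>8)&0x7=0x3 → %r3
  rs: (w>>5)&0x7=0x3 → %r3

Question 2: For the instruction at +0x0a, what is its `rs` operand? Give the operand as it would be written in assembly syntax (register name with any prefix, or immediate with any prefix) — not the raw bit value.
%r3

+0x0a: 60 31 ⇒ word 0x3160 (little)
  opcode bits[15:11]=0x6: sub/RR
  rd: (w>>8)&0x7=0x1 → %r1
  rs: (w>>5)&0x7=0x3 → %r3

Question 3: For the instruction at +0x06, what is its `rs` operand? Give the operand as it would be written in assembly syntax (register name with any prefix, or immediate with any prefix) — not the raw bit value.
%r5

@+06  little-endian(a0 14) = 0x14a0
  top 5b → 0x2 → bor [RR]
  rd: (w>>8)&0x7=0x4 → %r4
  rs: (w>>5)&0x7=0x5 → %r5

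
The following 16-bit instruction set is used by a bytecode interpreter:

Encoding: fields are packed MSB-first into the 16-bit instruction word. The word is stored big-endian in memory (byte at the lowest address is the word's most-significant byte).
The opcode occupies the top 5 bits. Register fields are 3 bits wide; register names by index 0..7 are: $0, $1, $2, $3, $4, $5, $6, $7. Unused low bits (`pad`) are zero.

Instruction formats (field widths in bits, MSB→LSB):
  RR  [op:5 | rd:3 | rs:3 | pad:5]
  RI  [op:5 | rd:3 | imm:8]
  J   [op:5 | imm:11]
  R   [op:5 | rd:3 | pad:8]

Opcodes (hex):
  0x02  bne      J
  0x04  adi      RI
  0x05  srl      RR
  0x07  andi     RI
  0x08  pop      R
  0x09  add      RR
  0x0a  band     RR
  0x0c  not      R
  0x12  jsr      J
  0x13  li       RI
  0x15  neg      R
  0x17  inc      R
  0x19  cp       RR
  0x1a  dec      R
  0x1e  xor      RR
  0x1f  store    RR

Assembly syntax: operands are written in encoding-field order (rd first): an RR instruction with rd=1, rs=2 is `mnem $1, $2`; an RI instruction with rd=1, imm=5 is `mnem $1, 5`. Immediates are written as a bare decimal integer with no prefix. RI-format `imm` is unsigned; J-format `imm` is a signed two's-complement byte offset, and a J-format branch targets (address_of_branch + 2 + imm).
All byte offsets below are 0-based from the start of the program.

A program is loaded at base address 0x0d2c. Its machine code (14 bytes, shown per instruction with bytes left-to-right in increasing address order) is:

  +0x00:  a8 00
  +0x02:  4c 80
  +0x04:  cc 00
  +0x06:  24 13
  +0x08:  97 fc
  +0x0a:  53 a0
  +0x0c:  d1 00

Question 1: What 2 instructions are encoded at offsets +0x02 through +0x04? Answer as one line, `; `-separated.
@+02  big-endian(4c 80) = 0x4c80
  top 5b → 0x9 → add [RR]
  rd@[10:8]=0x4 ⇒ $4
  rs@[7:5]=0x4 ⇒ $4
@+04  big-endian(cc 00) = 0xcc00
  top 5b → 0x19 → cp [RR]
  rd@[10:8]=0x4 ⇒ $4
  rs@[7:5]=0x0 ⇒ $0

add $4, $4; cp $4, $0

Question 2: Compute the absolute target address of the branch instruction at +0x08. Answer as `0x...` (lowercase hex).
off 0x08: read 97 fc as big → 0x97fc
  top 5b → 0x12 → jsr [J]
  imm: (w>>0)&0x7ff=0x7fc (s11→-4) → -4
  target = base 0x0d2c + off 0x08 + 2 + imm -4 = 0x0d32

0x0d32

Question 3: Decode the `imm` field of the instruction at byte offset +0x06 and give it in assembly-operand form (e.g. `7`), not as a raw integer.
@+06  big-endian(24 13) = 0x2413
  op=0x2413>>11=0x4 ⇒ adi (RI)
  [10:8] rd=4 = $4
  [7:0] imm=19 = 19

19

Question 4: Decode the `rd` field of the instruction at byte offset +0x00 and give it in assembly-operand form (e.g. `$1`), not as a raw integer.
$0

off 0x00: read a8 00 as big → 0xa800
  opcode bits[15:11]=0x15: neg/R
  rd@[10:8]=0x0 ⇒ $0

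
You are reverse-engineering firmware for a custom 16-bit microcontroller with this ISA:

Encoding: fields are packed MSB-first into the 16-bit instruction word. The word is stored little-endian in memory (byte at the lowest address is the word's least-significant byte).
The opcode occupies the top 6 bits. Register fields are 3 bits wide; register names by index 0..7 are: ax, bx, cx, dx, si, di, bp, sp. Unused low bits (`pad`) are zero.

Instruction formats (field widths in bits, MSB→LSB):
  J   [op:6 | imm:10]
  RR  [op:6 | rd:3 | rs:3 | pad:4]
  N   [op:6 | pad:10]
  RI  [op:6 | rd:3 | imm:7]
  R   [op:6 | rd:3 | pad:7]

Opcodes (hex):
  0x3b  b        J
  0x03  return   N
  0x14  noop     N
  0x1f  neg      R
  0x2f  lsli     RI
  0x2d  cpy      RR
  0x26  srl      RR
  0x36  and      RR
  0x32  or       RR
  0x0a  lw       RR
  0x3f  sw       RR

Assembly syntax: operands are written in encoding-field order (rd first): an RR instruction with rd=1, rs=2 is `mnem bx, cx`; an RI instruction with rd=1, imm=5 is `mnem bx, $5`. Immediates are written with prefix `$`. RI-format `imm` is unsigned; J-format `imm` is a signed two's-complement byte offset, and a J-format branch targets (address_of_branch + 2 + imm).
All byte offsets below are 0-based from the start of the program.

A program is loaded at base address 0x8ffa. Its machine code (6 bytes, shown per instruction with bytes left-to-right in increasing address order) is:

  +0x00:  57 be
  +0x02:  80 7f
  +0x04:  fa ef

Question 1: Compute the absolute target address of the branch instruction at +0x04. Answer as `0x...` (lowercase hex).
0x8ffa

+0x04: fa ef ⇒ word 0xeffa (little)
  op=0xeffa>>10=0x3b ⇒ b (J)
  imm: (w>>0)&0x3ff=0x3fa (s10→-6) → $-6
  target = base 0x8ffa + off 0x04 + 2 + imm -6 = 0x8ffa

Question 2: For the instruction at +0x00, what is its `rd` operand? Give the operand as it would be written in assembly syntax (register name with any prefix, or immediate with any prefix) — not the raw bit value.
[00] 57 be → 0xbe57
  op=0xbe57>>10=0x2f ⇒ lsli (RI)
  rd@[9:7]=0x4 ⇒ si
  imm@[6:0]=0x57 ⇒ $87

si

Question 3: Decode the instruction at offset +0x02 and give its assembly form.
neg sp

[02] 80 7f → 0x7f80
  op=0x7f80>>10=0x1f ⇒ neg (R)
  [9:7] rd=7 = sp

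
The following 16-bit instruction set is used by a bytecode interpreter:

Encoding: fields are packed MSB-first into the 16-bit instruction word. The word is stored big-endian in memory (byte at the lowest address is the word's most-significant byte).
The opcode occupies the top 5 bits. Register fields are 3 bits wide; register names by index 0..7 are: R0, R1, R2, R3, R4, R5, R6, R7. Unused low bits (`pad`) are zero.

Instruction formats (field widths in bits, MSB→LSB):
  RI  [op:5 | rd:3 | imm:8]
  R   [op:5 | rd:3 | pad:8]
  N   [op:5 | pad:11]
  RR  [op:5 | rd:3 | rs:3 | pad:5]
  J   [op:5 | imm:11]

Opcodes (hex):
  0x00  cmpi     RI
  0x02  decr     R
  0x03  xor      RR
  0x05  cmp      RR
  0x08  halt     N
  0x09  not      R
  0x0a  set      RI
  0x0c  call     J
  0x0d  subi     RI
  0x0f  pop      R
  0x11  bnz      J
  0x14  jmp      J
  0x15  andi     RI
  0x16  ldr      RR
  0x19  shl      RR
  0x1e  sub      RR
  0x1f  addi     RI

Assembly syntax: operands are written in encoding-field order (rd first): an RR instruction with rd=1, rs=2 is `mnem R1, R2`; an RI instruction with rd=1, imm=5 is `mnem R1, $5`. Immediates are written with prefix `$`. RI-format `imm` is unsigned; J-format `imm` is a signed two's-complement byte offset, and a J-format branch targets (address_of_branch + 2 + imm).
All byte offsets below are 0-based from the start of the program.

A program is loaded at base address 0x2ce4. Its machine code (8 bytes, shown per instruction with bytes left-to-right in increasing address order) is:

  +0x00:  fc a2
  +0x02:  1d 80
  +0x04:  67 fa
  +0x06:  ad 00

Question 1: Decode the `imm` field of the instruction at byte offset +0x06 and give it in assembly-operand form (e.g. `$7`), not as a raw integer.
$0

[06] ad 00 → 0xad00
  opcode bits[15:11]=0x15: andi/RI
  rd: (w>>8)&0x7=0x5 → R5
  imm: (w>>0)&0xff=0x0 → $0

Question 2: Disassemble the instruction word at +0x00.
addi R4, $162

+0x00: fc a2 ⇒ word 0xfca2 (big)
  opcode bits[15:11]=0x1f: addi/RI
  [10:8] rd=4 = R4
  [7:0] imm=162 = $162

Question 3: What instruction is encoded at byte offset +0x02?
xor R5, R4

@+02  big-endian(1d 80) = 0x1d80
  op=0x1d80>>11=0x3 ⇒ xor (RR)
  rd@[10:8]=0x5 ⇒ R5
  rs@[7:5]=0x4 ⇒ R4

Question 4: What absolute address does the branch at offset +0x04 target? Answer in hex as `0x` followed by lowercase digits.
+0x04: 67 fa ⇒ word 0x67fa (big)
  op=0x67fa>>11=0xc ⇒ call (J)
  [10:0] imm=2042 (s11→-6) = $-6
  target = base 0x2ce4 + off 0x04 + 2 + imm -6 = 0x2ce4

0x2ce4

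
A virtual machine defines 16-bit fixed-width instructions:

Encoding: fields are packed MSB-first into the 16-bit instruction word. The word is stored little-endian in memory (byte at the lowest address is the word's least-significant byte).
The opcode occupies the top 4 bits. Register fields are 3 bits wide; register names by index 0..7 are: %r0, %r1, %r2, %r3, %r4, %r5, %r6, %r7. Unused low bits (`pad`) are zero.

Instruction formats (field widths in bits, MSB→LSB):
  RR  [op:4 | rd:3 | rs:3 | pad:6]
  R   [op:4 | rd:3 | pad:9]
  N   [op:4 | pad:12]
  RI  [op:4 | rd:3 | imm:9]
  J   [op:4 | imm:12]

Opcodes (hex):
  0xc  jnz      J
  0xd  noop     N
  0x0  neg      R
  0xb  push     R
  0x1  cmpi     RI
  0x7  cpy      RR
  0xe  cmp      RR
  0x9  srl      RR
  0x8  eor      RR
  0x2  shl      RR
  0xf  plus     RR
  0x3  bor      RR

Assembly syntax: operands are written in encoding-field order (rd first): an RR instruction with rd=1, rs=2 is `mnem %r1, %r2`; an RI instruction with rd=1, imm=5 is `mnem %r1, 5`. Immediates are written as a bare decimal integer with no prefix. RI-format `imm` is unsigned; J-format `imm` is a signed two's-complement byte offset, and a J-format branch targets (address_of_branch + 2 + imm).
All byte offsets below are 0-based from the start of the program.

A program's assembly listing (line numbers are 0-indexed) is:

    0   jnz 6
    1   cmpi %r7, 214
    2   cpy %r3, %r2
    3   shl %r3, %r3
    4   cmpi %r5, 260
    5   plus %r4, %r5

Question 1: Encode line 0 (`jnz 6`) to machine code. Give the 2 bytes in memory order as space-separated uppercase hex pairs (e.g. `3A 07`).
L0: jnz op=0xc:4|imm=6:12 ⇒ 0xc006 ⇒ little 06 c0

06 C0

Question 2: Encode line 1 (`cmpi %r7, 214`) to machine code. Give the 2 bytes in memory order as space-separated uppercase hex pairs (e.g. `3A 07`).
D6 1E

line 1 (cmpi): pack op=0x1:4|rd=7:3|imm=214:9 = 0x1ed6; little→ d6 1e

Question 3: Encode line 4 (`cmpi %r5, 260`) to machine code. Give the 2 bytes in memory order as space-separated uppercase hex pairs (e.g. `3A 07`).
4. cmpi fields op=0x1:4|rd=5:3|imm=260:9 → word 1b04h → 04 1b

04 1B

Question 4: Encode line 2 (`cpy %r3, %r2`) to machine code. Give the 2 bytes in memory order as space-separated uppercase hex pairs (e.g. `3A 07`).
80 76

line 2 (cpy): pack op=0x7:4|rd=3:3|rs=2:3|pad=0:6 = 0x7680; little→ 80 76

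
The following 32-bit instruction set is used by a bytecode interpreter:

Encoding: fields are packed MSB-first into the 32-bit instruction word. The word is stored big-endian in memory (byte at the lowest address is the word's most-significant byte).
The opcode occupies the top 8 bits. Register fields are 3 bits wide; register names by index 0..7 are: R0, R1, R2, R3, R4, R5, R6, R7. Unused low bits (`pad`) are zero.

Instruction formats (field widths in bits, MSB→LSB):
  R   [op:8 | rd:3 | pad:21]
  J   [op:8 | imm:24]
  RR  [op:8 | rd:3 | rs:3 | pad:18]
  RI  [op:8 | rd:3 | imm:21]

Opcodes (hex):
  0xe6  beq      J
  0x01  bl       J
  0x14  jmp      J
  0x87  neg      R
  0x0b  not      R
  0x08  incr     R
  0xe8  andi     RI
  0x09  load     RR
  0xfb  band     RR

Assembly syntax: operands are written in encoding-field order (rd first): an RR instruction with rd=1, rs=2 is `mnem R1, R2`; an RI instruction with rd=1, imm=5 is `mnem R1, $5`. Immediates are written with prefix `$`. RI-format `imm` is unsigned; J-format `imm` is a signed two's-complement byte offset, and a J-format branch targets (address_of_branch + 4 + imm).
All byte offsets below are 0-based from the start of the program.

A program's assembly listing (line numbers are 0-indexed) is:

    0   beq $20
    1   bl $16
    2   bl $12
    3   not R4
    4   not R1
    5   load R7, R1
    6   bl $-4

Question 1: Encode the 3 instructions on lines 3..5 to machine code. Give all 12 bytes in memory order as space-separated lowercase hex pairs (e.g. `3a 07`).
3. not fields op=0xb:8|rd=4:3|pad=0:21 → word 0b800000h → 0b 80 00 00
4. not fields op=0xb:8|rd=1:3|pad=0:21 → word 0b200000h → 0b 20 00 00
5. load fields op=0x9:8|rd=7:3|rs=1:3|pad=0:18 → word 09e40000h → 09 e4 00 00

0b 80 00 00 0b 20 00 00 09 e4 00 00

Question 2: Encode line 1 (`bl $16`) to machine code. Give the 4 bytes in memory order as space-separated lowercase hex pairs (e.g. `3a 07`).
line 1 (bl): pack op=0x1:8|imm=16:24 = 0x01000010; big→ 01 00 00 10

01 00 00 10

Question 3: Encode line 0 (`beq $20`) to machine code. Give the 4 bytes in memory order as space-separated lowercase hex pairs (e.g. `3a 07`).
e6 00 00 14

0. beq fields op=0xe6:8|imm=20:24 → word e6000014h → e6 00 00 14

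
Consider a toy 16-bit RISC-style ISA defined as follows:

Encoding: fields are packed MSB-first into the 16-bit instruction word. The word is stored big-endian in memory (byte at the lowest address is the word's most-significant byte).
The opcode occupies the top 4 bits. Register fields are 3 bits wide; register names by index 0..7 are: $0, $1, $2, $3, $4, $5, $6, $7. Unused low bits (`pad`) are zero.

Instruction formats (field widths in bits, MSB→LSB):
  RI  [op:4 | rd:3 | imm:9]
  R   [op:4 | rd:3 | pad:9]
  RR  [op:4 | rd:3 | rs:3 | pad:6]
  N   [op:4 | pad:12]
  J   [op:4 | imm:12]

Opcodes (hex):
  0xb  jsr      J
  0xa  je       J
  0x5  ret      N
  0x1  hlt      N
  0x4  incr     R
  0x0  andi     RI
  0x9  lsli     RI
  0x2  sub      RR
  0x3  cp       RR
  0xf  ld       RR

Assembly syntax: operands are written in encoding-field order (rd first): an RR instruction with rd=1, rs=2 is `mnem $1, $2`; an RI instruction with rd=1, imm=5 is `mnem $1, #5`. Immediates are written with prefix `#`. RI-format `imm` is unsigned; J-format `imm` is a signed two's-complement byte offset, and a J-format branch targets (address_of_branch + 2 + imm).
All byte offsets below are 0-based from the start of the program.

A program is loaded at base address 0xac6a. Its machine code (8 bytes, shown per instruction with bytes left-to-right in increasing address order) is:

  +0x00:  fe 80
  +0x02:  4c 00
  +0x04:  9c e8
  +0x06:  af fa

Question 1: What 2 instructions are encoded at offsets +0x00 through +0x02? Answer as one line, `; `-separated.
+0x00: fe 80 ⇒ word 0xfe80 (big)
  opcode bits[15:12]=0xf: ld/RR
  rd@[11:9]=0x7 ⇒ $7
  rs@[8:6]=0x2 ⇒ $2
+0x02: 4c 00 ⇒ word 0x4c00 (big)
  opcode bits[15:12]=0x4: incr/R
  rd@[11:9]=0x6 ⇒ $6

ld $7, $2; incr $6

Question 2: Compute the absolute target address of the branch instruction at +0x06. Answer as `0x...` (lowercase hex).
0xac6c

+0x06: af fa ⇒ word 0xaffa (big)
  op=0xaffa>>12=0xa ⇒ je (J)
  [11:0] imm=4090 (s12→-6) = #-6
  target = base 0xac6a + off 0x06 + 2 + imm -6 = 0xac6c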